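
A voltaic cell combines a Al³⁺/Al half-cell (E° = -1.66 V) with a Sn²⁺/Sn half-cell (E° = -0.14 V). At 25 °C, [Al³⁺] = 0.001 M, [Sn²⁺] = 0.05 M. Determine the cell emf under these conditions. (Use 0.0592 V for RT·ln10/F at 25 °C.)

The Sn²⁺/Sn couple has the higher reduction potential and acts as the cathode, so E°_cell = -0.14 − (-1.66) = 1.52 V.
Balancing electrons gives n = 6; the reaction quotient is Q = [Al³⁺]^2/[Sn²⁺]^3 = 0.00800.
At 25 °C, E = E° − (0.0592/n) log Q = 1.52 − (0.0592/6)(-2.097) = 1.520 + 0.021 = 1.541 V.

1.54 V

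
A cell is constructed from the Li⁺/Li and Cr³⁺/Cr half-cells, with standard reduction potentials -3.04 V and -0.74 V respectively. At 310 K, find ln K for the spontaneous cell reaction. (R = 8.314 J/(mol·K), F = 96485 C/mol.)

E°_cell = -0.74 − (-3.04) = 2.30 V, with n = 3 electrons transferred.
At equilibrium E = 0, so the Nernst equation gives ln K = nFE°/RT = (3)(96485)(2.30)/((8.314)(310)) = 258.31.

ln K = 258.3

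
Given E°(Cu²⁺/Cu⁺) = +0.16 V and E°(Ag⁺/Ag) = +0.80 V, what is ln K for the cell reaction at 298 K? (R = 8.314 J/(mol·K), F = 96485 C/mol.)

E°_cell = +0.80 − (+0.16) = 0.64 V, with n = 1 electron transferred.
At equilibrium E = 0, so the Nernst equation gives ln K = nFE°/RT = (1)(96485)(0.64)/((8.314)(298)) = 24.92.

ln K = 24.9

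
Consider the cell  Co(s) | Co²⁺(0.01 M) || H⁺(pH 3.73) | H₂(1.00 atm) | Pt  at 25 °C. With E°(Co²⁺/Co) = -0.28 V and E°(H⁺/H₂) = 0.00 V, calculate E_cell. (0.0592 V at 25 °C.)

The hydrogen couple is the cathode, so E°_cell = 0.28 V; n = 2.
[H⁺] = 10^(−3.73) = 1.9 × 10^-4 M, and Q = [Co²⁺]·P(H₂) / [H⁺]^2 = 2.88 × 10^5.
E = E° − (0.0592/2) log Q = 0.28 − (0.0592/2)(5.460) = 0.118 V.

0.12 V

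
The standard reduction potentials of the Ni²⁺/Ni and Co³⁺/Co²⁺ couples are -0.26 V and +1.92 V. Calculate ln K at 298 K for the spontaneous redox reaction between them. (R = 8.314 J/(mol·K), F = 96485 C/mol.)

E°_cell = +1.92 − (-0.26) = 2.18 V, with n = 2 electrons transferred.
At equilibrium E = 0, so the Nernst equation gives ln K = nFE°/RT = (2)(96485)(2.18)/((8.314)(298)) = 169.79.

ln K = 169.8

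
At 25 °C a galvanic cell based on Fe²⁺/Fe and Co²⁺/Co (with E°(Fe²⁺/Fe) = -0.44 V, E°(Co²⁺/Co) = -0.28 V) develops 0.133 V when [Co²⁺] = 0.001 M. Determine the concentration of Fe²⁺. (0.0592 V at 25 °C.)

0.0082 M

From the Nernst equation, log Q = n(E° − E)/0.0592 = 2(0.16 − 0.133)/0.0592 = 0.912, so Q = 8.17.
With Q = [Fe²⁺]/[Co²⁺] and the known concentrations, [Fe²⁺] in the numerator gives [Fe²⁺] = 0.0082 M.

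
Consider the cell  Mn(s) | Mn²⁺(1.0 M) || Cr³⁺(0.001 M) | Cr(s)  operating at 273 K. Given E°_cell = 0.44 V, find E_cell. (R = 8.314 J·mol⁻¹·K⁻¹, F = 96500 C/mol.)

Balancing electrons gives n = 6; the reaction quotient is Q = [Mn²⁺]^3/[Cr³⁺]^2 = 1 × 10^6.
E = E° − (RT/nF) ln Q = 0.44 − (8.314×273)/(6×96500) × (13.816) = 0.440 − 0.054 = 0.386 V.

0.386 V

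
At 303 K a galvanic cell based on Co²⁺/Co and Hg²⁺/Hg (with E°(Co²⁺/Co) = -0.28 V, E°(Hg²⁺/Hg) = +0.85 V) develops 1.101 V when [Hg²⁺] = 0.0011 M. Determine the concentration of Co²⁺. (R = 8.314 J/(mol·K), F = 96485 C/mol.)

From the Nernst equation, ln Q = nF(E° − E)/RT = 2×96485×(1.13 − 1.101)/(8.314×303) = 2.221, so Q = 9.22.
With Q = [Co²⁺]/[Hg²⁺] and the known concentrations, [Co²⁺] in the numerator gives [Co²⁺] = 0.01 M.

0.01 M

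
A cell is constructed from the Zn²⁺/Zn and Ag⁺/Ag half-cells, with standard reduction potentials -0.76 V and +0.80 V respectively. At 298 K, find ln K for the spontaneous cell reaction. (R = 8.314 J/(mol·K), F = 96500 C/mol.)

ln K = 121.5

E°_cell = +0.80 − (-0.76) = 1.56 V, with n = 2 electrons transferred.
At equilibrium E = 0, so the Nernst equation gives ln K = nFE°/RT = (2)(96500)(1.56)/((8.314)(298)) = 121.52.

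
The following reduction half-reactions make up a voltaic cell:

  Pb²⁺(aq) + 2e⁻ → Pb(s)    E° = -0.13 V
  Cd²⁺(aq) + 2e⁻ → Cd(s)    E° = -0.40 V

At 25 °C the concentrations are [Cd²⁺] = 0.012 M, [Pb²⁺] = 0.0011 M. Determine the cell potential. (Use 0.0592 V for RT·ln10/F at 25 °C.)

0.239 V

The Pb²⁺/Pb couple has the higher reduction potential and acts as the cathode, so E°_cell = -0.13 − (-0.40) = 0.27 V.
Balancing electrons gives n = 2; the reaction quotient is Q = [Cd²⁺]/[Pb²⁺] = 10.9.
At 25 °C, E = E° − (0.0592/n) log Q = 0.27 − (0.0592/2)(1.038) = 0.270 − 0.031 = 0.239 V.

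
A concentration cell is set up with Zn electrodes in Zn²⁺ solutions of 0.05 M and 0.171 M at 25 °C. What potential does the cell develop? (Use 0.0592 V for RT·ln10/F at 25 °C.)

Both half-cells are Zn²⁺/Zn, so E°_cell = 0. The concentrated side is the cathode; the cell reaction moves Zn²⁺ from high to low concentration with n = 2.
Q = [Zn²⁺]_dilute/[Zn²⁺]_conc = 0.05/0.171 = 0.292.
E = 0 − (0.0592/2) log Q = −(0.0592/2)(-0.534) = 0.0158 V.

0.016 V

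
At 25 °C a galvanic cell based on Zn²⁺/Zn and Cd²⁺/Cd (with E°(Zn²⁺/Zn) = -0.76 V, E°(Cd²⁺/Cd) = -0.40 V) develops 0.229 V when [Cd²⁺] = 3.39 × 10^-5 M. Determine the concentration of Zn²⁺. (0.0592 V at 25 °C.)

From the Nernst equation, log Q = n(E° − E)/0.0592 = 2(0.36 − 0.229)/0.0592 = 4.426, so Q = 2.66 × 10^4.
With Q = [Zn²⁺]/[Cd²⁺] and the known concentrations, [Zn²⁺] in the numerator gives [Zn²⁺] = 0.9 M.

0.9 M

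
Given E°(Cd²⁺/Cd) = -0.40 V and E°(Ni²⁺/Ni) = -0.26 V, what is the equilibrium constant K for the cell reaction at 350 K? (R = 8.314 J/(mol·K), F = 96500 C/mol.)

1.1 × 10^4

E°_cell = -0.26 − (-0.40) = 0.14 V, with n = 2 electrons transferred.
At equilibrium E = 0, so the Nernst equation gives ln K = nFE°/RT = (2)(96500)(0.14)/((8.314)(350)) = 9.29.
K = e^9.29 = 1.1 × 10^4.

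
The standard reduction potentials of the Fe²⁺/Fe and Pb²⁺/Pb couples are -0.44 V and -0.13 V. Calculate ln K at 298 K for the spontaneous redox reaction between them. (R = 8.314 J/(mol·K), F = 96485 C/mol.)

ln K = 24.1

E°_cell = -0.13 − (-0.44) = 0.31 V, with n = 2 electrons transferred.
At equilibrium E = 0, so the Nernst equation gives ln K = nFE°/RT = (2)(96485)(0.31)/((8.314)(298)) = 24.14.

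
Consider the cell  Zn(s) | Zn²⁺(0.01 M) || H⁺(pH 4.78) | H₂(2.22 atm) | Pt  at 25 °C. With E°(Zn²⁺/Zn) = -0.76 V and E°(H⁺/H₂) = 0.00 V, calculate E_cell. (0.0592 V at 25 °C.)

0.53 V

The hydrogen couple is the cathode, so E°_cell = 0.76 V; n = 2.
[H⁺] = 10^(−4.78) = 1.7 × 10^-5 M, and Q = [Zn²⁺]·P(H₂) / [H⁺]^2 = 8.06 × 10^7.
E = E° − (0.0592/2) log Q = 0.76 − (0.0592/2)(7.906) = 0.526 V.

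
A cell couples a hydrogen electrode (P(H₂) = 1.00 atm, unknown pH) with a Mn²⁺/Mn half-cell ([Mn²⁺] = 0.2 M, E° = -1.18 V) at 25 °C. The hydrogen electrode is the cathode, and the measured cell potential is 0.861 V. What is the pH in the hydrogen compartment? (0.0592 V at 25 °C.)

pH = 5.74

E°_cell = 1.18 V and n = 2.
log Q = n(E° − E)/0.0592 = 2×(1.18 − 0.861)/0.0592 = 10.777.
With Q = [Mn²⁺]·P(H₂) / [H⁺]^2, solving for [H⁺] gives log[H⁺] = -5.738, so pH = 5.74.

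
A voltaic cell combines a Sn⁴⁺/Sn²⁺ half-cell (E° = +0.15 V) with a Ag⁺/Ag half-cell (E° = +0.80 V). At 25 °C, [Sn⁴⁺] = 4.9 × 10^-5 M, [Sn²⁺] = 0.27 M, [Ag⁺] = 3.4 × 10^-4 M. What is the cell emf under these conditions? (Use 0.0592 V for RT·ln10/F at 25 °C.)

The Ag⁺/Ag couple has the higher reduction potential and acts as the cathode, so E°_cell = +0.80 − (+0.15) = 0.65 V.
Balancing electrons gives n = 2; the reaction quotient is Q = [Sn⁴⁺]/([Sn²⁺]·[Ag⁺]^2) = 1570.
At 25 °C, E = E° − (0.0592/n) log Q = 0.65 − (0.0592/2)(3.196) = 0.650 − 0.095 = 0.555 V.

0.555 V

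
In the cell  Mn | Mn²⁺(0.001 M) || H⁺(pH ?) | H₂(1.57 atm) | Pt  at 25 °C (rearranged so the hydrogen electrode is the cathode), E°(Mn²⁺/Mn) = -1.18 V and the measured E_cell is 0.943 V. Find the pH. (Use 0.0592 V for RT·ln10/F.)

E°_cell = 1.18 V and n = 2.
log Q = n(E° − E)/0.0592 = 2×(1.18 − 0.943)/0.0592 = 8.007.
With Q = [Mn²⁺]·P(H₂) / [H⁺]^2, solving for [H⁺] gives log[H⁺] = -5.405, so pH = 5.41.

pH = 5.41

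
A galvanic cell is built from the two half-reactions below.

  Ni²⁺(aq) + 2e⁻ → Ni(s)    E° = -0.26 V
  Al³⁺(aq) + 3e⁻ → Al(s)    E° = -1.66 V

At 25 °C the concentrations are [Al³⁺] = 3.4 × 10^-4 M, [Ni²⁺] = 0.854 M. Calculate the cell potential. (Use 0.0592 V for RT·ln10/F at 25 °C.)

1.47 V

The Ni²⁺/Ni couple has the higher reduction potential and acts as the cathode, so E°_cell = -0.26 − (-1.66) = 1.40 V.
Balancing electrons gives n = 6; the reaction quotient is Q = [Al³⁺]^2/[Ni²⁺]^3 = 1.86 × 10^-7.
At 25 °C, E = E° − (0.0592/n) log Q = 1.40 − (0.0592/6)(-6.731) = 1.400 + 0.066 = 1.466 V.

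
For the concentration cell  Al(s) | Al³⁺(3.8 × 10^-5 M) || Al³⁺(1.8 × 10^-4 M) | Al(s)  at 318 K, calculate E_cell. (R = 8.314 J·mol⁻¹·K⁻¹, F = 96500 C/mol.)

0.014 V

Both half-cells are Al³⁺/Al, so E°_cell = 0. The concentrated side is the cathode; the cell reaction moves Al³⁺ from high to low concentration with n = 3.
Q = [Al³⁺]_dilute/[Al³⁺]_conc = 3.8 × 10^-5/1.8 × 10^-4 = 0.211.
E = 0 − (RT/nF) ln Q = −((8.314×318)/(3×96500))(-1.555) = 0.0142 V.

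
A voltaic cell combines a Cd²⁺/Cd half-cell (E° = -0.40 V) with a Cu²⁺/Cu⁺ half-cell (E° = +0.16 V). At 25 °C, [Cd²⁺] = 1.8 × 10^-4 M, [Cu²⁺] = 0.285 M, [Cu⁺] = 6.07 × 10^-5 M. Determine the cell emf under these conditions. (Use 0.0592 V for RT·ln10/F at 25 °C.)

0.888 V

The Cu²⁺/Cu⁺ couple has the higher reduction potential and acts as the cathode, so E°_cell = +0.16 − (-0.40) = 0.56 V.
Balancing electrons gives n = 2; the reaction quotient is Q = [Cd²⁺]·[Cu⁺]^2/[Cu²⁺]^2 = 8.17 × 10^-12.
At 25 °C, E = E° − (0.0592/n) log Q = 0.56 − (0.0592/2)(-11.088) = 0.560 + 0.328 = 0.888 V.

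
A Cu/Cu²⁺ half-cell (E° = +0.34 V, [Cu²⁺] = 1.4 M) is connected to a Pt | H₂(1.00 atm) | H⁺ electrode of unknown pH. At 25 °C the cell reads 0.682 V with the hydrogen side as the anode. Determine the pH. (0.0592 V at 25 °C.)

E°_cell = 0.34 V and n = 2.
log Q = n(E° − E)/0.0592 = 2×(0.34 − 0.682)/0.0592 = -11.554.
With Q = [H⁺]^2 / ([Cu²⁺]·P(H₂)), solving for [H⁺] gives log[H⁺] = -5.704, so pH = 5.70.

pH = 5.70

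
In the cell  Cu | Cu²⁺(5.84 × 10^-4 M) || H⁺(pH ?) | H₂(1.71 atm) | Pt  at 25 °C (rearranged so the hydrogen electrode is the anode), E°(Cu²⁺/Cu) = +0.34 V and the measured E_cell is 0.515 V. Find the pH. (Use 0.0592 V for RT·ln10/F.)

E°_cell = 0.34 V and n = 2.
log Q = n(E° − E)/0.0592 = 2×(0.34 − 0.515)/0.0592 = -5.912.
With Q = [H⁺]^2 / ([Cu²⁺]·P(H₂)), solving for [H⁺] gives log[H⁺] = -4.456, so pH = 4.46.

pH = 4.46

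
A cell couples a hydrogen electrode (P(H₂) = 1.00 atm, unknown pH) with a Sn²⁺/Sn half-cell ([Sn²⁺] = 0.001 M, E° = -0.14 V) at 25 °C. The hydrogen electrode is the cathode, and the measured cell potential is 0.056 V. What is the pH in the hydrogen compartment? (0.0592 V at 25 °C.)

pH = 2.92

E°_cell = 0.14 V and n = 2.
log Q = n(E° − E)/0.0592 = 2×(0.14 − 0.056)/0.0592 = 2.838.
With Q = [Sn²⁺]·P(H₂) / [H⁺]^2, solving for [H⁺] gives log[H⁺] = -2.919, so pH = 2.92.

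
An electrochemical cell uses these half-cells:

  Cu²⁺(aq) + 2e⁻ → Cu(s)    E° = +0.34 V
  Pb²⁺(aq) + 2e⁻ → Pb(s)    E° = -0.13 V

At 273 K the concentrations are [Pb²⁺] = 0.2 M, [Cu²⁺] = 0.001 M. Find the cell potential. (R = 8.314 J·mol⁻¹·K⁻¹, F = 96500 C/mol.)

The Cu²⁺/Cu couple has the higher reduction potential and acts as the cathode, so E°_cell = +0.34 − (-0.13) = 0.47 V.
Balancing electrons gives n = 2; the reaction quotient is Q = [Pb²⁺]/[Cu²⁺] = 200.
E = E° − (RT/nF) ln Q = 0.47 − (8.314×273)/(2×96500) × (5.298) = 0.470 − 0.062 = 0.408 V.

0.408 V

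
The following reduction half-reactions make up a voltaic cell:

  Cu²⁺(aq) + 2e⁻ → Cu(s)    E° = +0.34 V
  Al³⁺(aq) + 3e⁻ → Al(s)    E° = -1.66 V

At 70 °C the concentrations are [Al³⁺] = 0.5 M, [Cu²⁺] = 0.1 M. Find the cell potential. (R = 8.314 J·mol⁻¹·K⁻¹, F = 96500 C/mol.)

The Cu²⁺/Cu couple has the higher reduction potential and acts as the cathode, so E°_cell = +0.34 − (-1.66) = 2.00 V.
Balancing electrons gives n = 6; the reaction quotient is Q = [Al³⁺]^2/[Cu²⁺]^3 = 250.
E = E° − (RT/nF) ln Q = 2.00 − (8.314×343)/(6×96500) × (5.521) = 2.000 − 0.027 = 1.973 V.

1.97 V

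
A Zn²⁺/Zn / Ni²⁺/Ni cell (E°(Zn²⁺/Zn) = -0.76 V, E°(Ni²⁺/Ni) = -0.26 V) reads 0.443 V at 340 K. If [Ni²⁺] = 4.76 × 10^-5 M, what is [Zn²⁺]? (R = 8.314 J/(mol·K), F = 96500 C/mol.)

From the Nernst equation, ln Q = nF(E° − E)/RT = 2×96500×(0.50 − 0.443)/(8.314×340) = 3.892, so Q = 49.0.
With Q = [Zn²⁺]/[Ni²⁺] and the known concentrations, [Zn²⁺] in the numerator gives [Zn²⁺] = 0.0023 M.

0.0023 M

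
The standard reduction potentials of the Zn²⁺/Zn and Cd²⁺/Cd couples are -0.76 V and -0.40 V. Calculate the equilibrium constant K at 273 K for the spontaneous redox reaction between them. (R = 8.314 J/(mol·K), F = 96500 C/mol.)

2 × 10^13

E°_cell = -0.40 − (-0.76) = 0.36 V, with n = 2 electrons transferred.
At equilibrium E = 0, so the Nernst equation gives ln K = nFE°/RT = (2)(96500)(0.36)/((8.314)(273)) = 30.61.
K = e^30.61 = 2 × 10^13.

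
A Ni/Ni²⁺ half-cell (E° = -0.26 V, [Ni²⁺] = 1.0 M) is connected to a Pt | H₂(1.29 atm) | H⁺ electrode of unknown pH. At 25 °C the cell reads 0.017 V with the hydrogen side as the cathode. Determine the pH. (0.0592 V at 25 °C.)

pH = 4.05

E°_cell = 0.26 V and n = 2.
log Q = n(E° − E)/0.0592 = 2×(0.26 − 0.017)/0.0592 = 8.209.
With Q = [Ni²⁺]·P(H₂) / [H⁺]^2, solving for [H⁺] gives log[H⁺] = -4.049, so pH = 4.05.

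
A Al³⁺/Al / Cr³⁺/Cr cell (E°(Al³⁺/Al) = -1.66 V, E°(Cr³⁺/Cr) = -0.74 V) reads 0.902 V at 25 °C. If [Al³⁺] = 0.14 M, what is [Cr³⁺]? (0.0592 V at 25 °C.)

0.017 M

From the Nernst equation, log Q = n(E° − E)/0.0592 = 3(0.92 − 0.902)/0.0592 = 0.912, so Q = 8.17.
With Q = [Al³⁺]/[Cr³⁺] and the known concentrations, [Cr³⁺] in the denominator gives [Cr³⁺] = 0.017 M.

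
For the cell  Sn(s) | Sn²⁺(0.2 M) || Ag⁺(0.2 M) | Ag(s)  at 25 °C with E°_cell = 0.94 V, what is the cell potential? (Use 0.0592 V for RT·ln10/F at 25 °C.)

0.919 V

Balancing electrons gives n = 2; the reaction quotient is Q = [Sn²⁺]/[Ag⁺]^2 = 5.00.
At 25 °C, E = E° − (0.0592/n) log Q = 0.94 − (0.0592/2)(0.699) = 0.940 − 0.021 = 0.919 V.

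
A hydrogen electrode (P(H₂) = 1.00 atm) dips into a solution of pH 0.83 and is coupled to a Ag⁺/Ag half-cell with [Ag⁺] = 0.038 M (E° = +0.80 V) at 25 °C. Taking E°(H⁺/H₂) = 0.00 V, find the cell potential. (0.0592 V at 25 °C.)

0.77 V

The Ag⁺/Ag couple is the cathode, so E°_cell = 0.80 V; n = 2.
[H⁺] = 10^(−0.83) = 0.15 M, and Q = [H⁺]^2 / ([Ag⁺]^2·P(H₂)) = 15.2.
E = E° − (0.0592/2) log Q = 0.80 − (0.0592/2)(1.180) = 0.765 V.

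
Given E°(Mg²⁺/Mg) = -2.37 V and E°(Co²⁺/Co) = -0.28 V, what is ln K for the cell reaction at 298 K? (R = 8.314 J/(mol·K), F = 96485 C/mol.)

ln K = 162.8

E°_cell = -0.28 − (-2.37) = 2.09 V, with n = 2 electrons transferred.
At equilibrium E = 0, so the Nernst equation gives ln K = nFE°/RT = (2)(96485)(2.09)/((8.314)(298)) = 162.78.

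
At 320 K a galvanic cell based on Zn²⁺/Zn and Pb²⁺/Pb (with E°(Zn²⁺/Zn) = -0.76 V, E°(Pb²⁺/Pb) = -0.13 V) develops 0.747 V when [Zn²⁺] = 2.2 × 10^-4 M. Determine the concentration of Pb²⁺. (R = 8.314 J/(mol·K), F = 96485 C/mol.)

From the Nernst equation, ln Q = nF(E° − E)/RT = 2×96485×(0.63 − 0.747)/(8.314×320) = -8.486, so Q = 2.06 × 10^-4.
With Q = [Zn²⁺]/[Pb²⁺] and the known concentrations, [Pb²⁺] in the denominator gives [Pb²⁺] = 1.1 M.

1.1 M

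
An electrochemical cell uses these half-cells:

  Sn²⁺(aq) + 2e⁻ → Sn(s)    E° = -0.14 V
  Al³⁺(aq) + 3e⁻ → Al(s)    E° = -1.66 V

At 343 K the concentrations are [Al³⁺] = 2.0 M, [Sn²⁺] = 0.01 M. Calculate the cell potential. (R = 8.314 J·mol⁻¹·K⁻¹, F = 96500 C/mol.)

The Sn²⁺/Sn couple has the higher reduction potential and acts as the cathode, so E°_cell = -0.14 − (-1.66) = 1.52 V.
Balancing electrons gives n = 6; the reaction quotient is Q = [Al³⁺]^2/[Sn²⁺]^3 = 4 × 10^6.
E = E° − (RT/nF) ln Q = 1.52 − (8.314×343)/(6×96500) × (15.202) = 1.520 − 0.075 = 1.445 V.

1.45 V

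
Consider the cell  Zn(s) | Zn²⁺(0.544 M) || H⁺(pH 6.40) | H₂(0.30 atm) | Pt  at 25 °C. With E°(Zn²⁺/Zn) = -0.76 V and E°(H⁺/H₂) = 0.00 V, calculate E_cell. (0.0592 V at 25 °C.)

The hydrogen couple is the cathode, so E°_cell = 0.76 V; n = 2.
[H⁺] = 10^(−6.40) = 4 × 10^-7 M, and Q = [Zn²⁺]·P(H₂) / [H⁺]^2 = 1.03 × 10^12.
E = E° − (0.0592/2) log Q = 0.76 − (0.0592/2)(12.013) = 0.404 V.

0.40 V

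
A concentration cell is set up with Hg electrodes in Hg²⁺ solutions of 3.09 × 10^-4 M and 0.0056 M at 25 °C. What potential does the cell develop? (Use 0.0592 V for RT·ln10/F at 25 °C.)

Both half-cells are Hg²⁺/Hg, so E°_cell = 0. The concentrated side is the cathode; the cell reaction moves Hg²⁺ from high to low concentration with n = 2.
Q = [Hg²⁺]_dilute/[Hg²⁺]_conc = 3.09 × 10^-4/0.0056 = 0.0552.
E = 0 − (0.0592/2) log Q = −(0.0592/2)(-1.258) = 0.0372 V.

0.037 V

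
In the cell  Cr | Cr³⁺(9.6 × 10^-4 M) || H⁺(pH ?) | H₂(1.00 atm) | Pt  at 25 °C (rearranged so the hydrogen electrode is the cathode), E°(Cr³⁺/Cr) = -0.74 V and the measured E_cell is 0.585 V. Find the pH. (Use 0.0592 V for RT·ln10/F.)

pH = 3.62

E°_cell = 0.74 V and n = 6.
log Q = n(E° − E)/0.0592 = 6×(0.74 − 0.585)/0.0592 = 15.709.
With Q = [Cr³⁺]^2·P(H₂)^3 / [H⁺]^6, solving for [H⁺] gives log[H⁺] = -3.624, so pH = 3.62.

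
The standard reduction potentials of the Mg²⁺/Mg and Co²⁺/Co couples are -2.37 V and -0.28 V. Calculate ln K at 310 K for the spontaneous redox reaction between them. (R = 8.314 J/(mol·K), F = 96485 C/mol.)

E°_cell = -0.28 − (-2.37) = 2.09 V, with n = 2 electrons transferred.
At equilibrium E = 0, so the Nernst equation gives ln K = nFE°/RT = (2)(96485)(2.09)/((8.314)(310)) = 156.48.

ln K = 156.5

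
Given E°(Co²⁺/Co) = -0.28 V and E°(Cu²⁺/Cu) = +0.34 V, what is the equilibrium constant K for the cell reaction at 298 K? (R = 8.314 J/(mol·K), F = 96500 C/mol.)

E°_cell = +0.34 − (-0.28) = 0.62 V, with n = 2 electrons transferred.
At equilibrium E = 0, so the Nernst equation gives ln K = nFE°/RT = (2)(96500)(0.62)/((8.314)(298)) = 48.30.
K = e^48.30 = 9.4 × 10^20.

9.4 × 10^20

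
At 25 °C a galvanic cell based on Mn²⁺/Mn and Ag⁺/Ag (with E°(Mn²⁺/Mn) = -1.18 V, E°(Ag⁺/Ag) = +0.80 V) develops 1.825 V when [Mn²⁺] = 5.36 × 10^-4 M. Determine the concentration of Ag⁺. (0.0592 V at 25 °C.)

5.6 × 10^-5 M

From the Nernst equation, log Q = n(E° − E)/0.0592 = 2(1.98 − 1.825)/0.0592 = 5.236, so Q = 1.72 × 10^5.
With Q = [Mn²⁺]/[Ag⁺]^2 and the known concentrations, [Ag⁺]^2 in the denominator gives [Ag⁺] = 5.6 × 10^-5 M.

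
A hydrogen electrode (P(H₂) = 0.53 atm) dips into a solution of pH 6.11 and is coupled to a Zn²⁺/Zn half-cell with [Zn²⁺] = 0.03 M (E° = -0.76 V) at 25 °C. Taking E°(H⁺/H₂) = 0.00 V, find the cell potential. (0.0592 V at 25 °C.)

0.45 V

The hydrogen couple is the cathode, so E°_cell = 0.76 V; n = 2.
[H⁺] = 10^(−6.11) = 7.8 × 10^-7 M, and Q = [Zn²⁺]·P(H₂) / [H⁺]^2 = 2.64 × 10^10.
E = E° − (0.0592/2) log Q = 0.76 − (0.0592/2)(10.421) = 0.452 V.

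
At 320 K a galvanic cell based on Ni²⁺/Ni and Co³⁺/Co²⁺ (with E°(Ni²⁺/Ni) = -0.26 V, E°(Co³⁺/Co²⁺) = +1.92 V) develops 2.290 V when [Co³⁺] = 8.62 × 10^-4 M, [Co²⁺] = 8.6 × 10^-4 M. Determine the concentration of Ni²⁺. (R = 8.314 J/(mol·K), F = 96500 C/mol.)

3.4 × 10^-4 M

From the Nernst equation, ln Q = nF(E° − E)/RT = 2×96500×(2.18 − 2.290)/(8.314×320) = -7.980, so Q = 3.42 × 10^-4.
With Q = [Ni²⁺]·[Co²⁺]^2/[Co³⁺]^2 and the known concentrations, [Ni²⁺] in the numerator gives [Ni²⁺] = 3.4 × 10^-4 M.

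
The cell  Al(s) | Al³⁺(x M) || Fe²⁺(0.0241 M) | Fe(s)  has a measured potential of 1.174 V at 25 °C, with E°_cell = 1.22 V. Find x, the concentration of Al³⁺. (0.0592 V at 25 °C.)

0.8 M

From the Nernst equation, log Q = n(E° − E)/0.0592 = 6(1.22 − 1.174)/0.0592 = 4.662, so Q = 4.59 × 10^4.
With Q = [Al³⁺]^2/[Fe²⁺]^3 and the known concentrations, [Al³⁺]^2 in the numerator gives [Al³⁺] = 0.8 M.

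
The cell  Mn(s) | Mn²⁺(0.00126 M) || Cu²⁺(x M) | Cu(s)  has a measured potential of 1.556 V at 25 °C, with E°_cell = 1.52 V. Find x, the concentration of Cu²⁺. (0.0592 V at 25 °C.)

From the Nernst equation, log Q = n(E° − E)/0.0592 = 2(1.52 − 1.556)/0.0592 = -1.216, so Q = 0.0608.
With Q = [Mn²⁺]/[Cu²⁺] and the known concentrations, [Cu²⁺] in the denominator gives [Cu²⁺] = 0.021 M.

0.021 M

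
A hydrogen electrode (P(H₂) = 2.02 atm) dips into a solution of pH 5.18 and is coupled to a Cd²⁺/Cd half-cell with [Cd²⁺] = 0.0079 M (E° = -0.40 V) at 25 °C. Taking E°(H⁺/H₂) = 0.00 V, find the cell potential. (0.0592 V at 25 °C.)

0.15 V

The hydrogen couple is the cathode, so E°_cell = 0.40 V; n = 2.
[H⁺] = 10^(−5.18) = 6.6 × 10^-6 M, and Q = [Cd²⁺]·P(H₂) / [H⁺]^2 = 3.66 × 10^8.
E = E° − (0.0592/2) log Q = 0.40 − (0.0592/2)(8.563) = 0.147 V.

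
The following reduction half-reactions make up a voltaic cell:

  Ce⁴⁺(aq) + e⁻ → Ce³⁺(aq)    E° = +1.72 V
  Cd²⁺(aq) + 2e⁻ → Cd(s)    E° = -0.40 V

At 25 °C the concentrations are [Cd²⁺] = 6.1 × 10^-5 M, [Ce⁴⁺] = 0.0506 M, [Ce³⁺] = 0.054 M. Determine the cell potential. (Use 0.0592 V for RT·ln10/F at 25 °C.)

2.24 V

The Ce⁴⁺/Ce³⁺ couple has the higher reduction potential and acts as the cathode, so E°_cell = +1.72 − (-0.40) = 2.12 V.
Balancing electrons gives n = 2; the reaction quotient is Q = [Cd²⁺]·[Ce³⁺]^2/[Ce⁴⁺]^2 = 6.95 × 10^-5.
At 25 °C, E = E° − (0.0592/n) log Q = 2.12 − (0.0592/2)(-4.158) = 2.120 + 0.123 = 2.243 V.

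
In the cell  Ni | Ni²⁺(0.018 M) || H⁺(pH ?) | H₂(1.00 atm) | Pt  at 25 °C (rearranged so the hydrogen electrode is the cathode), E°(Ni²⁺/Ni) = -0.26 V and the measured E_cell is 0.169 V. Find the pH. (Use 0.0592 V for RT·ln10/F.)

pH = 2.41

E°_cell = 0.26 V and n = 2.
log Q = n(E° − E)/0.0592 = 2×(0.26 − 0.169)/0.0592 = 3.074.
With Q = [Ni²⁺]·P(H₂) / [H⁺]^2, solving for [H⁺] gives log[H⁺] = -2.410, so pH = 2.41.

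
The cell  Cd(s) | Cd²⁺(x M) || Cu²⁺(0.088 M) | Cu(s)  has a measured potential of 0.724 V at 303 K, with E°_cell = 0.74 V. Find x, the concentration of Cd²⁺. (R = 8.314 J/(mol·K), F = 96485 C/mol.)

From the Nernst equation, ln Q = nF(E° − E)/RT = 2×96485×(0.74 − 0.724)/(8.314×303) = 1.226, so Q = 3.41.
With Q = [Cd²⁺]/[Cu²⁺] and the known concentrations, [Cd²⁺] in the numerator gives [Cd²⁺] = 0.3 M.

0.3 M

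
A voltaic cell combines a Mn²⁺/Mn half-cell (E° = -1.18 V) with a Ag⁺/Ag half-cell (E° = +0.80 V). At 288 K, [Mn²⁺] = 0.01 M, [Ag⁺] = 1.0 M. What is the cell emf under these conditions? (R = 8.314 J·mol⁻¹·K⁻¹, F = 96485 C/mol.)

2.04 V

The Ag⁺/Ag couple has the higher reduction potential and acts as the cathode, so E°_cell = +0.80 − (-1.18) = 1.98 V.
Balancing electrons gives n = 2; the reaction quotient is Q = [Mn²⁺]/[Ag⁺]^2 = 0.0100.
E = E° − (RT/nF) ln Q = 1.98 − (8.314×288)/(2×96485) × (-4.605) = 1.980 + 0.057 = 2.037 V.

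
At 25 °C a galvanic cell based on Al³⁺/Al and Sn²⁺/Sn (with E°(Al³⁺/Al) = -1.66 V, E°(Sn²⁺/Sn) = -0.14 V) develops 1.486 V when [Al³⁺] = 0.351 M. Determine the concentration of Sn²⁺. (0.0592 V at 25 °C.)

From the Nernst equation, log Q = n(E° − E)/0.0592 = 6(1.52 − 1.486)/0.0592 = 3.446, so Q = 2790.
With Q = [Al³⁺]^2/[Sn²⁺]^3 and the known concentrations, [Sn²⁺]^3 in the denominator gives [Sn²⁺] = 0.035 M.

0.035 M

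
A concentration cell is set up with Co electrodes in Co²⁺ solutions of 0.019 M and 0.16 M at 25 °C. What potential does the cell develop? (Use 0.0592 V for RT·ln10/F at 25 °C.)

0.027 V

Both half-cells are Co²⁺/Co, so E°_cell = 0. The concentrated side is the cathode; the cell reaction moves Co²⁺ from high to low concentration with n = 2.
Q = [Co²⁺]_dilute/[Co²⁺]_conc = 0.019/0.16 = 0.119.
E = 0 − (0.0592/2) log Q = −(0.0592/2)(-0.925) = 0.0274 V.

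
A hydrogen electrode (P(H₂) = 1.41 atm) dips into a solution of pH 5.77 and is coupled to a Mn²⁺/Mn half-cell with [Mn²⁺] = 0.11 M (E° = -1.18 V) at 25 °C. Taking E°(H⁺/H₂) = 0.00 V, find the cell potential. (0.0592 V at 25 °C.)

0.86 V

The hydrogen couple is the cathode, so E°_cell = 1.18 V; n = 2.
[H⁺] = 10^(−5.77) = 1.7 × 10^-6 M, and Q = [Mn²⁺]·P(H₂) / [H⁺]^2 = 5.38 × 10^10.
E = E° − (0.0592/2) log Q = 1.18 − (0.0592/2)(10.731) = 0.862 V.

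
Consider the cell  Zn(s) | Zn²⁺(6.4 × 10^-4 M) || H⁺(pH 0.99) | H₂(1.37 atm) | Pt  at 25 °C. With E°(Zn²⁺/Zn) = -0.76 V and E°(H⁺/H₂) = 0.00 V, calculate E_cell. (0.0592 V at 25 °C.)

0.79 V

The hydrogen couple is the cathode, so E°_cell = 0.76 V; n = 2.
[H⁺] = 10^(−0.99) = 0.10 M, and Q = [Zn²⁺]·P(H₂) / [H⁺]^2 = 0.0837.
E = E° − (0.0592/2) log Q = 0.76 − (0.0592/2)(-1.077) = 0.792 V.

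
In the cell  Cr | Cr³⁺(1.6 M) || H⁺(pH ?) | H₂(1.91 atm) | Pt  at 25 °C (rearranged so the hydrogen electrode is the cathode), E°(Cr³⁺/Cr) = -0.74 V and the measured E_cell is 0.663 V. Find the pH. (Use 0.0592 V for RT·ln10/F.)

E°_cell = 0.74 V and n = 6.
log Q = n(E° − E)/0.0592 = 6×(0.74 − 0.663)/0.0592 = 7.804.
With Q = [Cr³⁺]^2·P(H₂)^3 / [H⁺]^6, solving for [H⁺] gives log[H⁺] = -1.092, so pH = 1.09.

pH = 1.09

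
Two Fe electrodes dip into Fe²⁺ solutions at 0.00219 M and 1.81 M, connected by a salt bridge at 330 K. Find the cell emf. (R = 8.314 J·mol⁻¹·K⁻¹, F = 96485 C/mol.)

Both half-cells are Fe²⁺/Fe, so E°_cell = 0. The concentrated side is the cathode; the cell reaction moves Fe²⁺ from high to low concentration with n = 2.
Q = [Fe²⁺]_dilute/[Fe²⁺]_conc = 0.00219/1.81 = 0.00121.
E = 0 − (RT/nF) ln Q = −((8.314×330)/(2×96485))(-6.717) = 0.0955 V.

0.096 V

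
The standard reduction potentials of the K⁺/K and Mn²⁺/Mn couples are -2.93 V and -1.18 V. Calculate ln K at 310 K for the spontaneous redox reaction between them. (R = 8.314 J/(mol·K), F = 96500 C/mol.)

E°_cell = -1.18 − (-2.93) = 1.75 V, with n = 2 electrons transferred.
At equilibrium E = 0, so the Nernst equation gives ln K = nFE°/RT = (2)(96500)(1.75)/((8.314)(310)) = 131.05.

ln K = 131.0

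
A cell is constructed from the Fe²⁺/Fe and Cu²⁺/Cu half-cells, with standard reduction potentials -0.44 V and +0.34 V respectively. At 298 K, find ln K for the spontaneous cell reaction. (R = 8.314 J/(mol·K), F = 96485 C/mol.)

E°_cell = +0.34 − (-0.44) = 0.78 V, with n = 2 electrons transferred.
At equilibrium E = 0, so the Nernst equation gives ln K = nFE°/RT = (2)(96485)(0.78)/((8.314)(298)) = 60.75.

ln K = 60.8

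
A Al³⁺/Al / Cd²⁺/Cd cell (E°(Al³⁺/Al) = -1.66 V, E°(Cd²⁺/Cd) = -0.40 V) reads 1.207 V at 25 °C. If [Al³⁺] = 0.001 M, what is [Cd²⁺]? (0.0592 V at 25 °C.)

From the Nernst equation, log Q = n(E° − E)/0.0592 = 6(1.26 − 1.207)/0.0592 = 5.372, so Q = 2.35 × 10^5.
With Q = [Al³⁺]^2/[Cd²⁺]^3 and the known concentrations, [Cd²⁺]^3 in the denominator gives [Cd²⁺] = 1.6 × 10^-4 M.

1.6 × 10^-4 M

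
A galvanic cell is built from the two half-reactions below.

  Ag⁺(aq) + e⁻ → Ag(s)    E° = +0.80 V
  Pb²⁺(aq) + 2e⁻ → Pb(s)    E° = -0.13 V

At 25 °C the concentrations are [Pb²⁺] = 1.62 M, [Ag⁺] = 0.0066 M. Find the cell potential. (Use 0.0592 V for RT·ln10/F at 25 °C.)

0.795 V

The Ag⁺/Ag couple has the higher reduction potential and acts as the cathode, so E°_cell = +0.80 − (-0.13) = 0.93 V.
Balancing electrons gives n = 2; the reaction quotient is Q = [Pb²⁺]/[Ag⁺]^2 = 3.72 × 10^4.
At 25 °C, E = E° − (0.0592/n) log Q = 0.93 − (0.0592/2)(4.570) = 0.930 − 0.135 = 0.795 V.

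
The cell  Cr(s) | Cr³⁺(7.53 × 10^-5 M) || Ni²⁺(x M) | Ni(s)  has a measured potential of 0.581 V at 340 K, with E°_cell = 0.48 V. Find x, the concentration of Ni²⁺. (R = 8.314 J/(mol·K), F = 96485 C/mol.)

From the Nernst equation, ln Q = nF(E° − E)/RT = 6×96485×(0.48 − 0.581)/(8.314×340) = -20.684, so Q = 1.04 × 10^-9.
With Q = [Cr³⁺]^2/[Ni²⁺]^3 and the known concentrations, [Ni²⁺]^3 in the denominator gives [Ni²⁺] = 1.8 M.

1.8 M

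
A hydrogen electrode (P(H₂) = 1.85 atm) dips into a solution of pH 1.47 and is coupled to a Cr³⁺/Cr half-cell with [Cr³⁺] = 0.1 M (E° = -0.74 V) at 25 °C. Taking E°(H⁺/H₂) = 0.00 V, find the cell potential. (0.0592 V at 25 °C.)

0.66 V

The hydrogen couple is the cathode, so E°_cell = 0.74 V; n = 6.
[H⁺] = 10^(−1.47) = 0.034 M, and Q = [Cr³⁺]^2·P(H₂)^3 / [H⁺]^6 = 4.18 × 10^7.
E = E° − (0.0592/6) log Q = 0.74 − (0.0592/6)(7.622) = 0.665 V.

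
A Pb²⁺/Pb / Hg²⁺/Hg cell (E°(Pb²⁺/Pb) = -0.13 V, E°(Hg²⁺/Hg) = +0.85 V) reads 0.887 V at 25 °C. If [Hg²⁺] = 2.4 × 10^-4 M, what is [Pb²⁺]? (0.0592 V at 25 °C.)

0.33 M

From the Nernst equation, log Q = n(E° − E)/0.0592 = 2(0.98 − 0.887)/0.0592 = 3.142, so Q = 1390.
With Q = [Pb²⁺]/[Hg²⁺] and the known concentrations, [Pb²⁺] in the numerator gives [Pb²⁺] = 0.33 M.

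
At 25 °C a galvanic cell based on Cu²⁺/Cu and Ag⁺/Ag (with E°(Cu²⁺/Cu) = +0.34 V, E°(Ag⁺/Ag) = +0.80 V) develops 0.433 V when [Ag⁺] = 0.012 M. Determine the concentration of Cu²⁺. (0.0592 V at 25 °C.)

0.0012 M

From the Nernst equation, log Q = n(E° − E)/0.0592 = 2(0.46 − 0.433)/0.0592 = 0.912, so Q = 8.17.
With Q = [Cu²⁺]/[Ag⁺]^2 and the known concentrations, [Cu²⁺] in the numerator gives [Cu²⁺] = 0.0012 M.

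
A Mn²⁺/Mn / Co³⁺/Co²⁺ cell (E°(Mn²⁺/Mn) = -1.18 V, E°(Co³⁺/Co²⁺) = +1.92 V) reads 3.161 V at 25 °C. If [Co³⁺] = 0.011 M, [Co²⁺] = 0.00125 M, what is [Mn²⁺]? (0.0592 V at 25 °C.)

From the Nernst equation, log Q = n(E° − E)/0.0592 = 2(3.10 − 3.161)/0.0592 = -2.061, so Q = 0.00869.
With Q = [Mn²⁺]·[Co²⁺]^2/[Co³⁺]^2 and the known concentrations, [Mn²⁺] in the numerator gives [Mn²⁺] = 0.67 M.

0.67 M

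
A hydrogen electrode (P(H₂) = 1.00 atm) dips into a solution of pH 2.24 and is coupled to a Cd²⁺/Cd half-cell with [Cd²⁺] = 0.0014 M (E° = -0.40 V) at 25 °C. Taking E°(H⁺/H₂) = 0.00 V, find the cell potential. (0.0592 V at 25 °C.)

0.35 V

The hydrogen couple is the cathode, so E°_cell = 0.40 V; n = 2.
[H⁺] = 10^(−2.24) = 0.0058 M, and Q = [Cd²⁺]·P(H₂) / [H⁺]^2 = 42.3.
E = E° − (0.0592/2) log Q = 0.40 − (0.0592/2)(1.626) = 0.352 V.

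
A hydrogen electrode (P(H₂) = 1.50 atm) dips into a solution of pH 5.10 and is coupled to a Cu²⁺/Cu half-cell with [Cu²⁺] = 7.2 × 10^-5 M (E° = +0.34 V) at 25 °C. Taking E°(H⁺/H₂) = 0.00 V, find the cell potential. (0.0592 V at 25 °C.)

The Cu²⁺/Cu couple is the cathode, so E°_cell = 0.34 V; n = 2.
[H⁺] = 10^(−5.10) = 7.9 × 10^-6 M, and Q = [H⁺]^2 / ([Cu²⁺]·P(H₂)) = 5.84 × 10^-7.
E = E° − (0.0592/2) log Q = 0.34 − (0.0592/2)(-6.233) = 0.524 V.

0.52 V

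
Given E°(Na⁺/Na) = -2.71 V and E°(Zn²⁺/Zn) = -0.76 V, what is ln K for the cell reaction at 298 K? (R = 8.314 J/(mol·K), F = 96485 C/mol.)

ln K = 151.9

E°_cell = -0.76 − (-2.71) = 1.95 V, with n = 2 electrons transferred.
At equilibrium E = 0, so the Nernst equation gives ln K = nFE°/RT = (2)(96485)(1.95)/((8.314)(298)) = 151.88.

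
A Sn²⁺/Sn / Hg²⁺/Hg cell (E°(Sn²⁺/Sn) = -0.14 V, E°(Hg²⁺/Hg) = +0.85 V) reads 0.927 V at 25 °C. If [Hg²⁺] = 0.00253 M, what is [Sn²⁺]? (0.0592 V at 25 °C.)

0.34 M

From the Nernst equation, log Q = n(E° − E)/0.0592 = 2(0.99 − 0.927)/0.0592 = 2.128, so Q = 134.
With Q = [Sn²⁺]/[Hg²⁺] and the known concentrations, [Sn²⁺] in the numerator gives [Sn²⁺] = 0.34 M.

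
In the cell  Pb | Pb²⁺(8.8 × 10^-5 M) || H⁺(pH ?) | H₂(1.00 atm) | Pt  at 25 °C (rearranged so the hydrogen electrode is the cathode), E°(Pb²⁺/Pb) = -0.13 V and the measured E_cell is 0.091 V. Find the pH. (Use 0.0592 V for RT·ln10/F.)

pH = 2.69

E°_cell = 0.13 V and n = 2.
log Q = n(E° − E)/0.0592 = 2×(0.13 − 0.091)/0.0592 = 1.318.
With Q = [Pb²⁺]·P(H₂) / [H⁺]^2, solving for [H⁺] gives log[H⁺] = -2.687, so pH = 2.69.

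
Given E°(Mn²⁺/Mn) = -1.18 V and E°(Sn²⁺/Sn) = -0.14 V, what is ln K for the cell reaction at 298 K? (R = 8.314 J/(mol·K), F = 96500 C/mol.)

ln K = 81.0

E°_cell = -0.14 − (-1.18) = 1.04 V, with n = 2 electrons transferred.
At equilibrium E = 0, so the Nernst equation gives ln K = nFE°/RT = (2)(96500)(1.04)/((8.314)(298)) = 81.01.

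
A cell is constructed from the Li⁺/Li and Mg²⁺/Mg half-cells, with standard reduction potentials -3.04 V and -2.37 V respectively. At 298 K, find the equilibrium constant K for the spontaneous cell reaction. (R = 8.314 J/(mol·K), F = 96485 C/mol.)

4.6 × 10^22

E°_cell = -2.37 − (-3.04) = 0.67 V, with n = 2 electrons transferred.
At equilibrium E = 0, so the Nernst equation gives ln K = nFE°/RT = (2)(96485)(0.67)/((8.314)(298)) = 52.18.
K = e^52.18 = 4.6 × 10^22.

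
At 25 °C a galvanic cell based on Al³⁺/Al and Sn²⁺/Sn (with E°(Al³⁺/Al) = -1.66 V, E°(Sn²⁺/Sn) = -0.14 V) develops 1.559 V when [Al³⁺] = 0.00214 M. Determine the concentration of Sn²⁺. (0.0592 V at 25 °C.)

From the Nernst equation, log Q = n(E° − E)/0.0592 = 6(1.52 − 1.559)/0.0592 = -3.953, so Q = 1.12 × 10^-4.
With Q = [Al³⁺]^2/[Sn²⁺]^3 and the known concentrations, [Sn²⁺]^3 in the denominator gives [Sn²⁺] = 0.35 M.

0.35 M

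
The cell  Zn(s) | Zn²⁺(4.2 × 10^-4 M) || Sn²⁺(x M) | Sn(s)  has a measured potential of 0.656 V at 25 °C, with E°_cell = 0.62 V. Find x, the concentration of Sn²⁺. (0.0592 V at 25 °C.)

From the Nernst equation, log Q = n(E° − E)/0.0592 = 2(0.62 − 0.656)/0.0592 = -1.216, so Q = 0.0608.
With Q = [Zn²⁺]/[Sn²⁺] and the known concentrations, [Sn²⁺] in the denominator gives [Sn²⁺] = 0.0069 M.

0.0069 M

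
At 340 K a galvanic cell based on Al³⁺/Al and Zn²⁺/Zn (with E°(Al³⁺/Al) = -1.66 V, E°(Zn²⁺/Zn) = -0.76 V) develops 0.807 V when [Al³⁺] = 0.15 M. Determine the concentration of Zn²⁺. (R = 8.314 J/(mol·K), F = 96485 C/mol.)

From the Nernst equation, ln Q = nF(E° − E)/RT = 6×96485×(0.90 − 0.807)/(8.314×340) = 19.046, so Q = 1.87 × 10^8.
With Q = [Al³⁺]^2/[Zn²⁺]^3 and the known concentrations, [Zn²⁺]^3 in the denominator gives [Zn²⁺] = 4.9 × 10^-4 M.

4.9 × 10^-4 M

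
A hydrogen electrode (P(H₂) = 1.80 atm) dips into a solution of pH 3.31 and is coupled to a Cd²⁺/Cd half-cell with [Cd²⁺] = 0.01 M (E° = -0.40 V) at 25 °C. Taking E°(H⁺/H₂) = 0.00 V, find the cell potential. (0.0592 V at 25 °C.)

0.26 V

The hydrogen couple is the cathode, so E°_cell = 0.40 V; n = 2.
[H⁺] = 10^(−3.31) = 4.9 × 10^-4 M, and Q = [Cd²⁺]·P(H₂) / [H⁺]^2 = 7.5 × 10^4.
E = E° − (0.0592/2) log Q = 0.40 − (0.0592/2)(4.875) = 0.256 V.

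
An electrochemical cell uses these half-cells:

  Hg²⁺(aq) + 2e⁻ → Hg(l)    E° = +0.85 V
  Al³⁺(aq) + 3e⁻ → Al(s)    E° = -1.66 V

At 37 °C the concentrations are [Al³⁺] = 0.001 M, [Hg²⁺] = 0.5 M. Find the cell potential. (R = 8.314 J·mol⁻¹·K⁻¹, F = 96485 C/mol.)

The Hg²⁺/Hg couple has the higher reduction potential and acts as the cathode, so E°_cell = +0.85 − (-1.66) = 2.51 V.
Balancing electrons gives n = 6; the reaction quotient is Q = [Al³⁺]^2/[Hg²⁺]^3 = 8 × 10^-6.
E = E° − (RT/nF) ln Q = 2.51 − (8.314×310)/(6×96485) × (-11.736) = 2.510 + 0.052 = 2.562 V.

2.56 V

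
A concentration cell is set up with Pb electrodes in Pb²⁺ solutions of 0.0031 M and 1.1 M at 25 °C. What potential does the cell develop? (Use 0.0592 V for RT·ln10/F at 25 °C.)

Both half-cells are Pb²⁺/Pb, so E°_cell = 0. The concentrated side is the cathode; the cell reaction moves Pb²⁺ from high to low concentration with n = 2.
Q = [Pb²⁺]_dilute/[Pb²⁺]_conc = 0.0031/1.1 = 0.00282.
E = 0 − (0.0592/2) log Q = −(0.0592/2)(-2.550) = 0.0755 V.

0.075 V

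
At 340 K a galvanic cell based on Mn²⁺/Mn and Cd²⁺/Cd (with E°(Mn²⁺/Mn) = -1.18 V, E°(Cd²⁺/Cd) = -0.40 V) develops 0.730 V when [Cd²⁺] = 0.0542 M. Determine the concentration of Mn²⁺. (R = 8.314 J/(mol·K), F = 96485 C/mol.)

From the Nernst equation, ln Q = nF(E° − E)/RT = 2×96485×(0.78 − 0.730)/(8.314×340) = 3.413, so Q = 30.4.
With Q = [Mn²⁺]/[Cd²⁺] and the known concentrations, [Mn²⁺] in the numerator gives [Mn²⁺] = 1.6 M.

1.6 M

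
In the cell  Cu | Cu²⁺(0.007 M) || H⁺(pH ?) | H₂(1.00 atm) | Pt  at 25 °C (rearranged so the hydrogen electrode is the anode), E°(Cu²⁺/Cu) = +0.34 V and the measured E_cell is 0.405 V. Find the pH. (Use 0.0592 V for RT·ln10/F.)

E°_cell = 0.34 V and n = 2.
log Q = n(E° − E)/0.0592 = 2×(0.34 − 0.405)/0.0592 = -2.196.
With Q = [H⁺]^2 / ([Cu²⁺]·P(H₂)), solving for [H⁺] gives log[H⁺] = -2.175, so pH = 2.18.

pH = 2.18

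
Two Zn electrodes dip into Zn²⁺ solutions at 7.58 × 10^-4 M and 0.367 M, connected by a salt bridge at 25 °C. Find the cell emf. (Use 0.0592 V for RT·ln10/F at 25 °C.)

Both half-cells are Zn²⁺/Zn, so E°_cell = 0. The concentrated side is the cathode; the cell reaction moves Zn²⁺ from high to low concentration with n = 2.
Q = [Zn²⁺]_dilute/[Zn²⁺]_conc = 7.58 × 10^-4/0.367 = 0.00207.
E = 0 − (0.0592/2) log Q = −(0.0592/2)(-2.685) = 0.0795 V.

0.079 V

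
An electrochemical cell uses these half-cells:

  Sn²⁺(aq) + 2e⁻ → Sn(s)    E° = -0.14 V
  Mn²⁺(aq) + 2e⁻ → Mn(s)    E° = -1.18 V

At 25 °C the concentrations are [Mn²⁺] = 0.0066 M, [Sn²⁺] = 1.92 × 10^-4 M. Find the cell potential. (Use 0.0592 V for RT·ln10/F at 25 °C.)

The Sn²⁺/Sn couple has the higher reduction potential and acts as the cathode, so E°_cell = -0.14 − (-1.18) = 1.04 V.
Balancing electrons gives n = 2; the reaction quotient is Q = [Mn²⁺]/[Sn²⁺] = 34.4.
At 25 °C, E = E° − (0.0592/n) log Q = 1.04 − (0.0592/2)(1.536) = 1.040 − 0.045 = 0.995 V.

0.995 V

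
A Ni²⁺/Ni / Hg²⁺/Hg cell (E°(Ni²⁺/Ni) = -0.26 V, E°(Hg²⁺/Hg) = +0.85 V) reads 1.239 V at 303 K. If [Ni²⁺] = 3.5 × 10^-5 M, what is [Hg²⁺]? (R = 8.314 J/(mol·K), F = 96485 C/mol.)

From the Nernst equation, ln Q = nF(E° − E)/RT = 2×96485×(1.11 − 1.239)/(8.314×303) = -9.882, so Q = 5.11 × 10^-5.
With Q = [Ni²⁺]/[Hg²⁺] and the known concentrations, [Hg²⁺] in the denominator gives [Hg²⁺] = 0.68 M.

0.68 M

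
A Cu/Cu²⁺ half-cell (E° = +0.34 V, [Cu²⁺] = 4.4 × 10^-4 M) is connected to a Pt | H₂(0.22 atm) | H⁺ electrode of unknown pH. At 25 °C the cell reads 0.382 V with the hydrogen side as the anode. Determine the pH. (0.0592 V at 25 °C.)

E°_cell = 0.34 V and n = 2.
log Q = n(E° − E)/0.0592 = 2×(0.34 − 0.382)/0.0592 = -1.419.
With Q = [H⁺]^2 / ([Cu²⁺]·P(H₂)), solving for [H⁺] gives log[H⁺] = -2.717, so pH = 2.72.

pH = 2.72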